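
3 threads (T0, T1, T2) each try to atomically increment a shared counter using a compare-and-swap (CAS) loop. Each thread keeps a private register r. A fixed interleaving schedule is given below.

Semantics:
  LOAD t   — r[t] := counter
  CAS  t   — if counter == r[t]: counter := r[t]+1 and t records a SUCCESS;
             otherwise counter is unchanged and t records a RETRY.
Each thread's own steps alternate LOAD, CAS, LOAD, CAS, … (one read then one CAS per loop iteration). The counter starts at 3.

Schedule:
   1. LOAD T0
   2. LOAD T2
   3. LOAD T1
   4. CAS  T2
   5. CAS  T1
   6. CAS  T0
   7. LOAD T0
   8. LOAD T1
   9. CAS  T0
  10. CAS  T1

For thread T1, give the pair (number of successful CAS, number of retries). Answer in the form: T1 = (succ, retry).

T1 = (0, 2)

#1 T0 reads 3
#2 T2 reads 3
#3 T1 reads 3
#4 T2 CAS(3→4) writes; counter now 4
#5 T1 CAS(3→4) fails; counter now 4
#6 T0 CAS(3→4) fails; counter now 4
#7 T0 reads 4
#8 T1 reads 4
#9 T0 CAS(4→5) writes; counter now 5
#10 T1 CAS(4→5) fails; counter now 5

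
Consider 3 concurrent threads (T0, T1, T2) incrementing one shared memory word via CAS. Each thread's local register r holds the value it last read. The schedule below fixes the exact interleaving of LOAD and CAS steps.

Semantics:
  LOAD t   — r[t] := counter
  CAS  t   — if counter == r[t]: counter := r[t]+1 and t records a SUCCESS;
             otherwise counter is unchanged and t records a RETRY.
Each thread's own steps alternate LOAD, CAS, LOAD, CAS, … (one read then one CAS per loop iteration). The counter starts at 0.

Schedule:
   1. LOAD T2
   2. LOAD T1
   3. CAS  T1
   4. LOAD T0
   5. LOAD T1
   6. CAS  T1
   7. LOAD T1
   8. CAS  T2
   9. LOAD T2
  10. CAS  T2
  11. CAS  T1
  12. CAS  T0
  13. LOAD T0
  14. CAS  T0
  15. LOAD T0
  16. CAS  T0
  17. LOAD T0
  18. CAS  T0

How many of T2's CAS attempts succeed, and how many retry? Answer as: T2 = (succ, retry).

   1) LOAD T2:  M=0  r_T2=0
   2) LOAD T1:  M=0  r_T1=0
   3) CAS  T1:  M=1  r_T1=0 ✓
   4) LOAD T0:  M=1  r_T0=1
   5) LOAD T1:  M=1  r_T1=1
   6) CAS  T1:  M=2  r_T1=1 ✓
   7) LOAD T1:  M=2  r_T1=2
   8) CAS  T2:  M=2  r_T2=0 ✗
   9) LOAD T2:  M=2  r_T2=2
  10) CAS  T2:  M=3  r_T2=2 ✓
  11) CAS  T1:  M=3  r_T1=2 ✗
  12) CAS  T0:  M=3  r_T0=1 ✗
  13) LOAD T0:  M=3  r_T0=3
  14) CAS  T0:  M=4  r_T0=3 ✓
  15) LOAD T0:  M=4  r_T0=4
  16) CAS  T0:  M=5  r_T0=4 ✓
  17) LOAD T0:  M=5  r_T0=5
  18) CAS  T0:  M=6  r_T0=5 ✓

T2 = (1, 1)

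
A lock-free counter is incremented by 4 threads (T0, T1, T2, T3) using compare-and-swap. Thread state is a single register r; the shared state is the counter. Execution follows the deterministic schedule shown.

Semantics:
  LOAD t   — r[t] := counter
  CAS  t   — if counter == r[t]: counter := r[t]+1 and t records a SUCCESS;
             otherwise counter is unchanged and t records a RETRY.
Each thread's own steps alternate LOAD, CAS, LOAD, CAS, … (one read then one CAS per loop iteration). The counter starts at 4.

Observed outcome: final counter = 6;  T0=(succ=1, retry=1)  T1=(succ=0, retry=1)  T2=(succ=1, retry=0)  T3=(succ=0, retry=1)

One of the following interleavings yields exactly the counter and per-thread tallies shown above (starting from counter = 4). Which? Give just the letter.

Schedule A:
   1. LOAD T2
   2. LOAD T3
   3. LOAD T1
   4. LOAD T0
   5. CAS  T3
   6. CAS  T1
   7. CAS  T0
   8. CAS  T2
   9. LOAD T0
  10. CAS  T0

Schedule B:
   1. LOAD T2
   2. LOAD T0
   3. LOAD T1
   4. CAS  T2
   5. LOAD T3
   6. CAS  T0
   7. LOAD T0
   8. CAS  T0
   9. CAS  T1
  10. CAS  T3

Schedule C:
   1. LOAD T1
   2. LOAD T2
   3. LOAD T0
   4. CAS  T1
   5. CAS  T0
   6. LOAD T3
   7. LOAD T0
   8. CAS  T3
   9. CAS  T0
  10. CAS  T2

Simulating candidate B:
#1 T2 reads 4
#2 T0 reads 4
#3 T1 reads 4
#4 T2 CAS(4→5) writes; counter now 5
#5 T3 reads 5
#6 T0 CAS(4→5) fails; counter now 5
#7 T0 reads 5
#8 T0 CAS(5→6) writes; counter now 6
#9 T1 CAS(4→5) fails; counter now 6
#10 T3 CAS(5→6) fails; counter now 6

B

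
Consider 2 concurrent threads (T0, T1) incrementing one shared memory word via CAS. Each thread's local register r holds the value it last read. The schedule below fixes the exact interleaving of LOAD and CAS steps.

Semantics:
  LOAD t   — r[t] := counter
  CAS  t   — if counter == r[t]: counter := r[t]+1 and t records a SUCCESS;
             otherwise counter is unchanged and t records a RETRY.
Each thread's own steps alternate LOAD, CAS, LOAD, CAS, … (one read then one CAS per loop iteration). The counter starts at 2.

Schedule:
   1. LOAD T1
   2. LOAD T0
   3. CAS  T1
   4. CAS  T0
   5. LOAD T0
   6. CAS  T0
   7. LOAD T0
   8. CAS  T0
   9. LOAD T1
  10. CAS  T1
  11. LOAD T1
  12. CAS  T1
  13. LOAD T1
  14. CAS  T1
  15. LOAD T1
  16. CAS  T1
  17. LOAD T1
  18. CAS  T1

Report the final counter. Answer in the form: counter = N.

   1) LOAD T1:  M=2  r_T1=2
   2) LOAD T0:  M=2  r_T0=2
   3) CAS  T1:  M=3  r_T1=2 ✓
   4) CAS  T0:  M=3  r_T0=2 ✗
   5) LOAD T0:  M=3  r_T0=3
   6) CAS  T0:  M=4  r_T0=3 ✓
   7) LOAD T0:  M=4  r_T0=4
   8) CAS  T0:  M=5  r_T0=4 ✓
   9) LOAD T1:  M=5  r_T1=5
  10) CAS  T1:  M=6  r_T1=5 ✓
  11) LOAD T1:  M=6  r_T1=6
  12) CAS  T1:  M=7  r_T1=6 ✓
  13) LOAD T1:  M=7  r_T1=7
  14) CAS  T1:  M=8  r_T1=7 ✓
  15) LOAD T1:  M=8  r_T1=8
  16) CAS  T1:  M=9  r_T1=8 ✓
  17) LOAD T1:  M=9  r_T1=9
  18) CAS  T1:  M=10  r_T1=9 ✓

counter = 10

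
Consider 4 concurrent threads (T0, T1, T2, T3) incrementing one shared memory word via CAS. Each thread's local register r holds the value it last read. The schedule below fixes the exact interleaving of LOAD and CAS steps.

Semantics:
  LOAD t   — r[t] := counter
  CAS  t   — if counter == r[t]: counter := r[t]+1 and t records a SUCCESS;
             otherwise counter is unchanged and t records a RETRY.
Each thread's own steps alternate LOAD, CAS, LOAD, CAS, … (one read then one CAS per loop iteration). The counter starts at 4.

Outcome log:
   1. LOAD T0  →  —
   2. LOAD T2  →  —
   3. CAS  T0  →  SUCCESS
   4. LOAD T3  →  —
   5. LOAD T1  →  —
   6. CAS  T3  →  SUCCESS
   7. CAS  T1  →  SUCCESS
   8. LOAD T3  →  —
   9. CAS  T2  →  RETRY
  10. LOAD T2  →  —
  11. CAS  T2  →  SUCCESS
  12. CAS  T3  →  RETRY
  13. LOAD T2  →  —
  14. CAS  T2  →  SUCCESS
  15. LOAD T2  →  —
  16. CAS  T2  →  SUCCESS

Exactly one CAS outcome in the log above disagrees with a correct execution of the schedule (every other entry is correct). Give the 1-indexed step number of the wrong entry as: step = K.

step = 7

Correct run:
[1] T0.load  rd  (counter 4, T0.r 4)
[2] T2.load  rd  (counter 4, T2.r 4)
[3] T0.cas  hit  (counter 5, T0.r 4)
[4] T3.load  rd  (counter 5, T3.r 5)
[5] T1.load  rd  (counter 5, T1.r 5)
[6] T3.cas  hit  (counter 6, T3.r 5)
[7] T1.cas  miss  (counter 6, T1.r 5)
[8] T3.load  rd  (counter 6, T3.r 6)
[9] T2.cas  miss  (counter 6, T2.r 4)
[10] T2.load  rd  (counter 6, T2.r 6)
[11] T2.cas  hit  (counter 7, T2.r 6)
[12] T3.cas  miss  (counter 7, T3.r 6)
[13] T2.load  rd  (counter 7, T2.r 7)
[14] T2.cas  hit  (counter 8, T2.r 7)
[15] T2.load  rd  (counter 8, T2.r 8)
[16] T2.cas  hit  (counter 9, T2.r 8)
Log disagrees first at step 7.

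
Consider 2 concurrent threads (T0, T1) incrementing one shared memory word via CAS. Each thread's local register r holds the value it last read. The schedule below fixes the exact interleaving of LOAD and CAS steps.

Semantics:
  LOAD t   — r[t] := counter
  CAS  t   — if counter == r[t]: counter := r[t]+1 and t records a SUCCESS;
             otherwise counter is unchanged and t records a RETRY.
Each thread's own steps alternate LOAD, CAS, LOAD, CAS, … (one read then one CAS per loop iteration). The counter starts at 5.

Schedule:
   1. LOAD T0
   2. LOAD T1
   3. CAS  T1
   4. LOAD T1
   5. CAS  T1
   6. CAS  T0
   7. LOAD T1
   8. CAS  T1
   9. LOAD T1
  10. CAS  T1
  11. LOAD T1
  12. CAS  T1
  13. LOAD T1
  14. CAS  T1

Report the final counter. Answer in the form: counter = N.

step 1: T0 LOAD ⇒ load; ctr=5 reg=5
step 2: T1 LOAD ⇒ load; ctr=5 reg=5
step 3: T1 CAS ⇒ ok; ctr=6 reg=5
step 4: T1 LOAD ⇒ load; ctr=6 reg=6
step 5: T1 CAS ⇒ ok; ctr=7 reg=6
step 6: T0 CAS ⇒ retry; ctr=7 reg=5
step 7: T1 LOAD ⇒ load; ctr=7 reg=7
step 8: T1 CAS ⇒ ok; ctr=8 reg=7
step 9: T1 LOAD ⇒ load; ctr=8 reg=8
step 10: T1 CAS ⇒ ok; ctr=9 reg=8
step 11: T1 LOAD ⇒ load; ctr=9 reg=9
step 12: T1 CAS ⇒ ok; ctr=10 reg=9
step 13: T1 LOAD ⇒ load; ctr=10 reg=10
step 14: T1 CAS ⇒ ok; ctr=11 reg=10

counter = 11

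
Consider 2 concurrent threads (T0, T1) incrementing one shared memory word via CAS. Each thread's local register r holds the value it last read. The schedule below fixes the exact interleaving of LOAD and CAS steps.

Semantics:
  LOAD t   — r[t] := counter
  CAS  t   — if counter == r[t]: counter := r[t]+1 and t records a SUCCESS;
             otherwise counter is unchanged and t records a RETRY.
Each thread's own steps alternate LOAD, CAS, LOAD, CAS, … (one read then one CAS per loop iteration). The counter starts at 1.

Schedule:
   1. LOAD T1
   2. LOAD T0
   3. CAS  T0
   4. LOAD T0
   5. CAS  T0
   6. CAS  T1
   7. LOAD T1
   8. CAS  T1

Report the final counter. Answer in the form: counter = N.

counter = 4

#1 T1 reads 1
#2 T0 reads 1
#3 T0 CAS(1→2) writes; counter now 2
#4 T0 reads 2
#5 T0 CAS(2→3) writes; counter now 3
#6 T1 CAS(1→2) fails; counter now 3
#7 T1 reads 3
#8 T1 CAS(3→4) writes; counter now 4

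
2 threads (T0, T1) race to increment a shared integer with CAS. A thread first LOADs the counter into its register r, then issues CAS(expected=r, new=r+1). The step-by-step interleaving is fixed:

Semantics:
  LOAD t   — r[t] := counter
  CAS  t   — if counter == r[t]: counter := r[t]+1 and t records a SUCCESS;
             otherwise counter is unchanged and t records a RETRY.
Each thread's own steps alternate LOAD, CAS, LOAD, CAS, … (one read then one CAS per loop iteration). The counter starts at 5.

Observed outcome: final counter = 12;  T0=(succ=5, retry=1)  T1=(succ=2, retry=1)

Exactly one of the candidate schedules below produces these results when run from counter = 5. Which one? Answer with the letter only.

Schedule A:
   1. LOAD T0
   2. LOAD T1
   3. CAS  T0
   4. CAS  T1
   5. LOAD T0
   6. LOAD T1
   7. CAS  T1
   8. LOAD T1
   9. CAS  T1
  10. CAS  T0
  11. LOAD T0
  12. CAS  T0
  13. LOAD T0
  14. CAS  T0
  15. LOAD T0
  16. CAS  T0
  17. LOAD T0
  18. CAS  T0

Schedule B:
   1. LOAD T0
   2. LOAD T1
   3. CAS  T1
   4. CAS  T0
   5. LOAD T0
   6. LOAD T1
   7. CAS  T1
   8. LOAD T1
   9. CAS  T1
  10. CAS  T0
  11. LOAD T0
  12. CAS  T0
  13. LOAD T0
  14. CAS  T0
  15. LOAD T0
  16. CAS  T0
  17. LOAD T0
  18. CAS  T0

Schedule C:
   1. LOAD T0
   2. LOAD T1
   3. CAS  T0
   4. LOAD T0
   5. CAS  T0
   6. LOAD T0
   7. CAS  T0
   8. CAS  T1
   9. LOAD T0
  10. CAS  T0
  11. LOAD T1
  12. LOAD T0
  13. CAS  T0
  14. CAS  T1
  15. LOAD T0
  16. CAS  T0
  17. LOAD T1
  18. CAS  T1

Tracing schedule A:
   1) LOAD T0:  M=5  r_T0=5
   2) LOAD T1:  M=5  r_T1=5
   3) CAS  T0:  M=6  r_T0=5 ✓
   4) CAS  T1:  M=6  r_T1=5 ✗
   5) LOAD T0:  M=6  r_T0=6
   6) LOAD T1:  M=6  r_T1=6
   7) CAS  T1:  M=7  r_T1=6 ✓
   8) LOAD T1:  M=7  r_T1=7
   9) CAS  T1:  M=8  r_T1=7 ✓
  10) CAS  T0:  M=8  r_T0=6 ✗
  11) LOAD T0:  M=8  r_T0=8
  12) CAS  T0:  M=9  r_T0=8 ✓
  13) LOAD T0:  M=9  r_T0=9
  14) CAS  T0:  M=10  r_T0=9 ✓
  15) LOAD T0:  M=10  r_T0=10
  16) CAS  T0:  M=11  r_T0=10 ✓
  17) LOAD T0:  M=11  r_T0=11
  18) CAS  T0:  M=12  r_T0=11 ✓

A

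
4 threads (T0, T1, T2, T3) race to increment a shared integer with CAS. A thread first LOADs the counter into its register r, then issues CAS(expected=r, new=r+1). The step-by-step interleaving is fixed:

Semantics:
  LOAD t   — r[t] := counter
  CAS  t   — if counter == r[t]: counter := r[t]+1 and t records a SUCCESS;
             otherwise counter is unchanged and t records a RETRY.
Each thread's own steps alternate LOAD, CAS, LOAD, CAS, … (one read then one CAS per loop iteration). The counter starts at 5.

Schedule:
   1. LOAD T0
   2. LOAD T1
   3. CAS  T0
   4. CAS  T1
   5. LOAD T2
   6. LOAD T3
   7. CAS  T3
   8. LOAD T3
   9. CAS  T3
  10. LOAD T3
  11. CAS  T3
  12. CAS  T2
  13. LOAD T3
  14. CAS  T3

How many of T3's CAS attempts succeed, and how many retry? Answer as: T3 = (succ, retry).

T3 = (4, 0)

[1] T0.load  rd  (counter 5, T0.r 5)
[2] T1.load  rd  (counter 5, T1.r 5)
[3] T0.cas  hit  (counter 6, T0.r 5)
[4] T1.cas  miss  (counter 6, T1.r 5)
[5] T2.load  rd  (counter 6, T2.r 6)
[6] T3.load  rd  (counter 6, T3.r 6)
[7] T3.cas  hit  (counter 7, T3.r 6)
[8] T3.load  rd  (counter 7, T3.r 7)
[9] T3.cas  hit  (counter 8, T3.r 7)
[10] T3.load  rd  (counter 8, T3.r 8)
[11] T3.cas  hit  (counter 9, T3.r 8)
[12] T2.cas  miss  (counter 9, T2.r 6)
[13] T3.load  rd  (counter 9, T3.r 9)
[14] T3.cas  hit  (counter 10, T3.r 9)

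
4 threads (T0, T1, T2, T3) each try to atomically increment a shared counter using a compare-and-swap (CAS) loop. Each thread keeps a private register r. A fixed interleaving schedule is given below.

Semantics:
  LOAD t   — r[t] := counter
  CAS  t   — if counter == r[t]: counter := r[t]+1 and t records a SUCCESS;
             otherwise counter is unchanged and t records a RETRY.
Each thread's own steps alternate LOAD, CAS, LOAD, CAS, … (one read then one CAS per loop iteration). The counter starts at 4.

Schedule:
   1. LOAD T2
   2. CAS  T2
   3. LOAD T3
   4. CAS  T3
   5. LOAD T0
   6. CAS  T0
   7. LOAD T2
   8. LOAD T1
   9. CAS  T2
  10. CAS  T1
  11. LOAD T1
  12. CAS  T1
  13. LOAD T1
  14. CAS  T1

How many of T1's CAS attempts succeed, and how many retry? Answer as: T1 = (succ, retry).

[1] T2.load  rd  (counter 4, T2.r 4)
[2] T2.cas  hit  (counter 5, T2.r 4)
[3] T3.load  rd  (counter 5, T3.r 5)
[4] T3.cas  hit  (counter 6, T3.r 5)
[5] T0.load  rd  (counter 6, T0.r 6)
[6] T0.cas  hit  (counter 7, T0.r 6)
[7] T2.load  rd  (counter 7, T2.r 7)
[8] T1.load  rd  (counter 7, T1.r 7)
[9] T2.cas  hit  (counter 8, T2.r 7)
[10] T1.cas  miss  (counter 8, T1.r 7)
[11] T1.load  rd  (counter 8, T1.r 8)
[12] T1.cas  hit  (counter 9, T1.r 8)
[13] T1.load  rd  (counter 9, T1.r 9)
[14] T1.cas  hit  (counter 10, T1.r 9)

T1 = (2, 1)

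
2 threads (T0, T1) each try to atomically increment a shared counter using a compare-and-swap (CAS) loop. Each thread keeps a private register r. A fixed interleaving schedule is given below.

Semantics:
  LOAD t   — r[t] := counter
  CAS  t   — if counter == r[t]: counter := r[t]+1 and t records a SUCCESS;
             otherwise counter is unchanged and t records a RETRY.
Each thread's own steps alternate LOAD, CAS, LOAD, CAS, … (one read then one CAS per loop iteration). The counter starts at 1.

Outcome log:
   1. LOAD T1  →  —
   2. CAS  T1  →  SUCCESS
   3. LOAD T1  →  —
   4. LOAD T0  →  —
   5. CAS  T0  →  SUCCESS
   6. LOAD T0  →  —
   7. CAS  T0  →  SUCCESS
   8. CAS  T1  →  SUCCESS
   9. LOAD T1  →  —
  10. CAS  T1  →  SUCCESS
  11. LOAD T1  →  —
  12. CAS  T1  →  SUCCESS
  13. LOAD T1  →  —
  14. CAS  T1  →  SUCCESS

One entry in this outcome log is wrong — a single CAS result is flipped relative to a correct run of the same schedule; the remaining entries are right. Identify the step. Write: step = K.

step = 8

Re-executing:
1. LOAD T1 → mem=1 r[T1]=1 [LOAD]
2. CAS T1 → mem=2 r[T1]=1 [OK]
3. LOAD T1 → mem=2 r[T1]=2 [LOAD]
4. LOAD T0 → mem=2 r[T0]=2 [LOAD]
5. CAS T0 → mem=3 r[T0]=2 [OK]
6. LOAD T0 → mem=3 r[T0]=3 [LOAD]
7. CAS T0 → mem=4 r[T0]=3 [OK]
8. CAS T1 → mem=4 r[T1]=2 [RETRY]
9. LOAD T1 → mem=4 r[T1]=4 [LOAD]
10. CAS T1 → mem=5 r[T1]=4 [OK]
11. LOAD T1 → mem=5 r[T1]=5 [LOAD]
12. CAS T1 → mem=6 r[T1]=5 [OK]
13. LOAD T1 → mem=6 r[T1]=6 [LOAD]
14. CAS T1 → mem=7 r[T1]=6 [OK]
Flip is step 8.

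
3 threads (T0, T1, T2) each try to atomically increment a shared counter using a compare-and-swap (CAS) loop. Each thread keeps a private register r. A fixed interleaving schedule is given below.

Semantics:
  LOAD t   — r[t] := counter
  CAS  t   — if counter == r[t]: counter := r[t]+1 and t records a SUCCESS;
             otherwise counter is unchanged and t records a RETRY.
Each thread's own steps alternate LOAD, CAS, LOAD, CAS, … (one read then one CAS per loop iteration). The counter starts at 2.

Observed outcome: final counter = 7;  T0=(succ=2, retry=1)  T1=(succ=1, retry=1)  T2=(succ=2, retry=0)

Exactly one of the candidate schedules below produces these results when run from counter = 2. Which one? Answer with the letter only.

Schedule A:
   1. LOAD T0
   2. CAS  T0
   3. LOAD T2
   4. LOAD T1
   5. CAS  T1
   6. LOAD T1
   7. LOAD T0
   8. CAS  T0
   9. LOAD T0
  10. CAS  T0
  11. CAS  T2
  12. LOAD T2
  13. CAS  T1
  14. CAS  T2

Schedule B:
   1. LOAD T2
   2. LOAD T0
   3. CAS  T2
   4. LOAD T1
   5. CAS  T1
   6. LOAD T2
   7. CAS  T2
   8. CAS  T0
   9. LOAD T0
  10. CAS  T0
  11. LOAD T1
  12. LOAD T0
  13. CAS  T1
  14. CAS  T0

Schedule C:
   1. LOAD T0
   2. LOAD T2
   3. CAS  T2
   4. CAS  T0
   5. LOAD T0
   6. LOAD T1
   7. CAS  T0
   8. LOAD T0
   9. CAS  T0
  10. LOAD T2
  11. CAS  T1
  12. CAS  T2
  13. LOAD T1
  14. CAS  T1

C

Simulating candidate C:
#1 T0 reads 2
#2 T2 reads 2
#3 T2 CAS(2→3) writes; counter now 3
#4 T0 CAS(2→3) fails; counter now 3
#5 T0 reads 3
#6 T1 reads 3
#7 T0 CAS(3→4) writes; counter now 4
#8 T0 reads 4
#9 T0 CAS(4→5) writes; counter now 5
#10 T2 reads 5
#11 T1 CAS(3→4) fails; counter now 5
#12 T2 CAS(5→6) writes; counter now 6
#13 T1 reads 6
#14 T1 CAS(6→7) writes; counter now 7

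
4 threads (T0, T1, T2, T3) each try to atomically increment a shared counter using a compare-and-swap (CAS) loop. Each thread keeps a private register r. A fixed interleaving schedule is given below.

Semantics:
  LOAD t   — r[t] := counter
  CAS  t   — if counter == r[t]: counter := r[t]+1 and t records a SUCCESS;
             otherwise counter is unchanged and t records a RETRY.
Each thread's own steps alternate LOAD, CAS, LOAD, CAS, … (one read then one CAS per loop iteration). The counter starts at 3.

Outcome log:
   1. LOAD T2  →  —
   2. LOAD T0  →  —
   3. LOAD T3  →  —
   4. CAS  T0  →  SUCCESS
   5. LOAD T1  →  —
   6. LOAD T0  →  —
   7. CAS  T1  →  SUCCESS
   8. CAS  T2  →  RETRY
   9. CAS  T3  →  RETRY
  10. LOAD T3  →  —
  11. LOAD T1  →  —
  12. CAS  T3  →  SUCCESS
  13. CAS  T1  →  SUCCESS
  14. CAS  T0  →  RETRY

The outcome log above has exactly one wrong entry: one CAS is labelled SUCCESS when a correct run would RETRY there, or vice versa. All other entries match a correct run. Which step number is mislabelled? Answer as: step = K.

step = 13

Re-executing:
#1 T2 reads 3
#2 T0 reads 3
#3 T3 reads 3
#4 T0 CAS(3→4) writes; counter now 4
#5 T1 reads 4
#6 T0 reads 4
#7 T1 CAS(4→5) writes; counter now 5
#8 T2 CAS(3→4) fails; counter now 5
#9 T3 CAS(3→4) fails; counter now 5
#10 T3 reads 5
#11 T1 reads 5
#12 T3 CAS(5→6) writes; counter now 6
#13 T1 CAS(5→6) fails; counter now 6
#14 T0 CAS(4→5) fails; counter now 6
Mismatch at 13.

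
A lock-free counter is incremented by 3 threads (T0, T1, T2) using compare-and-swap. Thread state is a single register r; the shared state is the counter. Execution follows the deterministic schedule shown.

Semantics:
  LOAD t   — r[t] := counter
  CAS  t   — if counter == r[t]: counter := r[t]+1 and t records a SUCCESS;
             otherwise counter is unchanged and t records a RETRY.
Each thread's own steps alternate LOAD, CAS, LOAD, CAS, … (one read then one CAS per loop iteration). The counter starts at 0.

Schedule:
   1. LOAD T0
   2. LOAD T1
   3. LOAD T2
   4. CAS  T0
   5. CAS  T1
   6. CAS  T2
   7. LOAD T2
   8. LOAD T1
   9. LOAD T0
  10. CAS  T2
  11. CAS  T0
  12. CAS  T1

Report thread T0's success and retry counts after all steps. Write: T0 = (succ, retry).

T0 = (1, 1)

[1] T0.load  rd  (counter 0, T0.r 0)
[2] T1.load  rd  (counter 0, T1.r 0)
[3] T2.load  rd  (counter 0, T2.r 0)
[4] T0.cas  hit  (counter 1, T0.r 0)
[5] T1.cas  miss  (counter 1, T1.r 0)
[6] T2.cas  miss  (counter 1, T2.r 0)
[7] T2.load  rd  (counter 1, T2.r 1)
[8] T1.load  rd  (counter 1, T1.r 1)
[9] T0.load  rd  (counter 1, T0.r 1)
[10] T2.cas  hit  (counter 2, T2.r 1)
[11] T0.cas  miss  (counter 2, T0.r 1)
[12] T1.cas  miss  (counter 2, T1.r 1)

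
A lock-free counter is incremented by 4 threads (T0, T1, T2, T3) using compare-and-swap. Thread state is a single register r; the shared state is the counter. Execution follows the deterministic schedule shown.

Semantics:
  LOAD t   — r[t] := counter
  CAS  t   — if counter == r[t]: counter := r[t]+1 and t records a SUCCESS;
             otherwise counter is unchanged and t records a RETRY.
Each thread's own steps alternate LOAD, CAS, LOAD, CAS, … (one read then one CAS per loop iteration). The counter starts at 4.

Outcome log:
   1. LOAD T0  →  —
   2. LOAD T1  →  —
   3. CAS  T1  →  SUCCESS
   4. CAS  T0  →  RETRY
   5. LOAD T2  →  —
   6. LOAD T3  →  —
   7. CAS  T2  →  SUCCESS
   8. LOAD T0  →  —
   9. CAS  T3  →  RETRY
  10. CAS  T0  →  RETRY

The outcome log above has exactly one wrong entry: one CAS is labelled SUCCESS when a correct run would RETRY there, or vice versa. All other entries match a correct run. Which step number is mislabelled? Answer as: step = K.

Reference trace:
1. LOAD T0 → mem=4 r[T0]=4 [LOAD]
2. LOAD T1 → mem=4 r[T1]=4 [LOAD]
3. CAS T1 → mem=5 r[T1]=4 [OK]
4. CAS T0 → mem=5 r[T0]=4 [RETRY]
5. LOAD T2 → mem=5 r[T2]=5 [LOAD]
6. LOAD T3 → mem=5 r[T3]=5 [LOAD]
7. CAS T2 → mem=6 r[T2]=5 [OK]
8. LOAD T0 → mem=6 r[T0]=6 [LOAD]
9. CAS T3 → mem=6 r[T3]=5 [RETRY]
10. CAS T0 → mem=7 r[T0]=6 [OK]
Mismatch at 10.

step = 10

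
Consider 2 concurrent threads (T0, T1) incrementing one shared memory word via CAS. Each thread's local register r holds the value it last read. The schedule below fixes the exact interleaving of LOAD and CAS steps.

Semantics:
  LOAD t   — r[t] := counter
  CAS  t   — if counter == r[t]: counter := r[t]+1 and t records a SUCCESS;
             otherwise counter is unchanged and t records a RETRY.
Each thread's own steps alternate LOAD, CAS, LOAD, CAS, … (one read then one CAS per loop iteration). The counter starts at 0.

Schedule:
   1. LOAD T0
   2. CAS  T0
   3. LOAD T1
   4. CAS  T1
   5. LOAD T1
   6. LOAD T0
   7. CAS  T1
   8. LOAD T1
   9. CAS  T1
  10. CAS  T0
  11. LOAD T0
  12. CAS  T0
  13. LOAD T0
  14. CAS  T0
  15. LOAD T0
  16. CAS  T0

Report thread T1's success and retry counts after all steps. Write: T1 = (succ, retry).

T1 = (3, 0)

#1 T0 reads 0
#2 T0 CAS(0→1) writes; counter now 1
#3 T1 reads 1
#4 T1 CAS(1→2) writes; counter now 2
#5 T1 reads 2
#6 T0 reads 2
#7 T1 CAS(2→3) writes; counter now 3
#8 T1 reads 3
#9 T1 CAS(3→4) writes; counter now 4
#10 T0 CAS(2→3) fails; counter now 4
#11 T0 reads 4
#12 T0 CAS(4→5) writes; counter now 5
#13 T0 reads 5
#14 T0 CAS(5→6) writes; counter now 6
#15 T0 reads 6
#16 T0 CAS(6→7) writes; counter now 7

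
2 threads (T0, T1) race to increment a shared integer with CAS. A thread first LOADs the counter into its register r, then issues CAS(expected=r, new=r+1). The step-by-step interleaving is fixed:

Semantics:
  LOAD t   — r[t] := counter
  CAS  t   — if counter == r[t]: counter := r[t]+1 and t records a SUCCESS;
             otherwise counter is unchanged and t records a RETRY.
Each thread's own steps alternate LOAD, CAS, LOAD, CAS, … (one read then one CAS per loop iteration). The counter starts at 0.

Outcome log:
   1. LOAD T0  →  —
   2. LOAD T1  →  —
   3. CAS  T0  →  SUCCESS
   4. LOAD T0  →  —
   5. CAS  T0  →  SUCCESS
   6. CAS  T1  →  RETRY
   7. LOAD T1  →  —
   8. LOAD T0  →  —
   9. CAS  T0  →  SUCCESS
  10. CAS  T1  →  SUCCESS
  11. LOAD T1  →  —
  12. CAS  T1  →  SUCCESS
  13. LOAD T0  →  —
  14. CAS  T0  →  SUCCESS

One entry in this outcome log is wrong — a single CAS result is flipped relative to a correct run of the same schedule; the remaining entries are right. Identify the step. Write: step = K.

step = 10

Reference trace:
T0 LOAD — after: cnt=0, r=0 — load
T1 LOAD — after: cnt=0, r=0 — load
T0 CAS — after: cnt=1, r=0 — ok
T0 LOAD — after: cnt=1, r=1 — load
T0 CAS — after: cnt=2, r=1 — ok
T1 CAS — after: cnt=2, r=0 — retry
T1 LOAD — after: cnt=2, r=2 — load
T0 LOAD — after: cnt=2, r=2 — load
T0 CAS — after: cnt=3, r=2 — ok
T1 CAS — after: cnt=3, r=2 — retry
T1 LOAD — after: cnt=3, r=3 — load
T1 CAS — after: cnt=4, r=3 — ok
T0 LOAD — after: cnt=4, r=4 — load
T0 CAS — after: cnt=5, r=4 — ok
Log disagrees first at step 10.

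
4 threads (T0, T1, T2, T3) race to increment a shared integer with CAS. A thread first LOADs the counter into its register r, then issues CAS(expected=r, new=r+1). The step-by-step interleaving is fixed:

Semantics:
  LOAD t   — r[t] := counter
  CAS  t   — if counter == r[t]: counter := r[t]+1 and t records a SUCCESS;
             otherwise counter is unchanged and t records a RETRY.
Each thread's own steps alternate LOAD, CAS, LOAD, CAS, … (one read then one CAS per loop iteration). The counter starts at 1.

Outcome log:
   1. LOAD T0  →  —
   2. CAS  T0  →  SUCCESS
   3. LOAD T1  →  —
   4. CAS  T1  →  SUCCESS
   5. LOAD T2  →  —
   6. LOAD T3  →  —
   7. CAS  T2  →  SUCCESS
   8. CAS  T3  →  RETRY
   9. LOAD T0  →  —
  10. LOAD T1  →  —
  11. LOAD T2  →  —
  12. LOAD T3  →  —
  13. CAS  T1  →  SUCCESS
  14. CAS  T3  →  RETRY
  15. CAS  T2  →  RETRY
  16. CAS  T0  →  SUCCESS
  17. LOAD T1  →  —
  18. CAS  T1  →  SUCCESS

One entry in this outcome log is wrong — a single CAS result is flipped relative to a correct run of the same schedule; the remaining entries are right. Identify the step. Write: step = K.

step = 16

Re-executing:
   1) LOAD T0:  M=1  r_T0=1
   2) CAS  T0:  M=2  r_T0=1 ✓
   3) LOAD T1:  M=2  r_T1=2
   4) CAS  T1:  M=3  r_T1=2 ✓
   5) LOAD T2:  M=3  r_T2=3
   6) LOAD T3:  M=3  r_T3=3
   7) CAS  T2:  M=4  r_T2=3 ✓
   8) CAS  T3:  M=4  r_T3=3 ✗
   9) LOAD T0:  M=4  r_T0=4
  10) LOAD T1:  M=4  r_T1=4
  11) LOAD T2:  M=4  r_T2=4
  12) LOAD T3:  M=4  r_T3=4
  13) CAS  T1:  M=5  r_T1=4 ✓
  14) CAS  T3:  M=5  r_T3=4 ✗
  15) CAS  T2:  M=5  r_T2=4 ✗
  16) CAS  T0:  M=5  r_T0=4 ✗
  17) LOAD T1:  M=5  r_T1=5
  18) CAS  T1:  M=6  r_T1=5 ✓
Flip is step 16.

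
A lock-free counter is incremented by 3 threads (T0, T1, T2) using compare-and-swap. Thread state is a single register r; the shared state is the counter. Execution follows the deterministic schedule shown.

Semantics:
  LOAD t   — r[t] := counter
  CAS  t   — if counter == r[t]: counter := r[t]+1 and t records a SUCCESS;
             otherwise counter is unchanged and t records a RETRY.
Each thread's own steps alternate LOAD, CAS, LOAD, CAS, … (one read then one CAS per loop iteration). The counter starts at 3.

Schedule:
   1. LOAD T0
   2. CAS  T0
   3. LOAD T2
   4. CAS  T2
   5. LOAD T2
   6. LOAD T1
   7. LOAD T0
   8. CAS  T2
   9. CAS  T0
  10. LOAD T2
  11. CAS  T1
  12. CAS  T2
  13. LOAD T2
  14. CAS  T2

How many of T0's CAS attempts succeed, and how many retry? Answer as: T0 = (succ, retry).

#1 T0 reads 3
#2 T0 CAS(3→4) writes; counter now 4
#3 T2 reads 4
#4 T2 CAS(4→5) writes; counter now 5
#5 T2 reads 5
#6 T1 reads 5
#7 T0 reads 5
#8 T2 CAS(5→6) writes; counter now 6
#9 T0 CAS(5→6) fails; counter now 6
#10 T2 reads 6
#11 T1 CAS(5→6) fails; counter now 6
#12 T2 CAS(6→7) writes; counter now 7
#13 T2 reads 7
#14 T2 CAS(7→8) writes; counter now 8

T0 = (1, 1)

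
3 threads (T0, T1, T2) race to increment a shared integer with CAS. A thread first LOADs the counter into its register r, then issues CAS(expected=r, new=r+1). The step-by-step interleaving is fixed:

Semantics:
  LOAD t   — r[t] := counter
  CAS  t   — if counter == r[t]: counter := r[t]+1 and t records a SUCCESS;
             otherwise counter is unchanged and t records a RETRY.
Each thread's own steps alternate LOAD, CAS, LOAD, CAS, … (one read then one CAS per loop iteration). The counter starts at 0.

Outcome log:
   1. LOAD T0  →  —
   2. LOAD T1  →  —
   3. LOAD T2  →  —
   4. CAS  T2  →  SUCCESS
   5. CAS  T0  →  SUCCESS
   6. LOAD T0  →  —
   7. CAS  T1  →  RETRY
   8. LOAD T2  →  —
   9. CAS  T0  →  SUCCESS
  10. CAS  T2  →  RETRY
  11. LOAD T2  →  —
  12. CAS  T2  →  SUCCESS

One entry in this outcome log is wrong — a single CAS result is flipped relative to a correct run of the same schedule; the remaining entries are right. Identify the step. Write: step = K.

step = 5

Reference trace:
1. LOAD T0 → mem=0 r[T0]=0 [LOAD]
2. LOAD T1 → mem=0 r[T1]=0 [LOAD]
3. LOAD T2 → mem=0 r[T2]=0 [LOAD]
4. CAS T2 → mem=1 r[T2]=0 [OK]
5. CAS T0 → mem=1 r[T0]=0 [RETRY]
6. LOAD T0 → mem=1 r[T0]=1 [LOAD]
7. CAS T1 → mem=1 r[T1]=0 [RETRY]
8. LOAD T2 → mem=1 r[T2]=1 [LOAD]
9. CAS T0 → mem=2 r[T0]=1 [OK]
10. CAS T2 → mem=2 r[T2]=1 [RETRY]
11. LOAD T2 → mem=2 r[T2]=2 [LOAD]
12. CAS T2 → mem=3 r[T2]=2 [OK]
Mismatch at 5.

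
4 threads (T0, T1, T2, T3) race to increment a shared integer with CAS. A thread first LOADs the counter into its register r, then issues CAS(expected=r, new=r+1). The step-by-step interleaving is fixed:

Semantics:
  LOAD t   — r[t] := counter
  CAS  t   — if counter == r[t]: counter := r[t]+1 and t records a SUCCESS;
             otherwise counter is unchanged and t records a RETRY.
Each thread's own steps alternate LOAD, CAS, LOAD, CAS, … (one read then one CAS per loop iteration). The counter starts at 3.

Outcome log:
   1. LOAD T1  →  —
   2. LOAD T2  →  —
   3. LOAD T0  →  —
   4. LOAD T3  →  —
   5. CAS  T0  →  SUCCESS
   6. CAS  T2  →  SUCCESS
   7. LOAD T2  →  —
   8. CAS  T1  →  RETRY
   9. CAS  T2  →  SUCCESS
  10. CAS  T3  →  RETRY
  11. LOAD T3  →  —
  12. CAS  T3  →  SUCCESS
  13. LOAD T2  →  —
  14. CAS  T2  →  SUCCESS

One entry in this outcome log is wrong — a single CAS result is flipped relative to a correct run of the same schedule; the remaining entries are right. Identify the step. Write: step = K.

Correct run:
#1 T1 reads 3
#2 T2 reads 3
#3 T0 reads 3
#4 T3 reads 3
#5 T0 CAS(3→4) writes; counter now 4
#6 T2 CAS(3→4) fails; counter now 4
#7 T2 reads 4
#8 T1 CAS(3→4) fails; counter now 4
#9 T2 CAS(4→5) writes; counter now 5
#10 T3 CAS(3→4) fails; counter now 5
#11 T3 reads 5
#12 T3 CAS(5→6) writes; counter now 6
#13 T2 reads 6
#14 T2 CAS(6→7) writes; counter now 7
Flip is step 6.

step = 6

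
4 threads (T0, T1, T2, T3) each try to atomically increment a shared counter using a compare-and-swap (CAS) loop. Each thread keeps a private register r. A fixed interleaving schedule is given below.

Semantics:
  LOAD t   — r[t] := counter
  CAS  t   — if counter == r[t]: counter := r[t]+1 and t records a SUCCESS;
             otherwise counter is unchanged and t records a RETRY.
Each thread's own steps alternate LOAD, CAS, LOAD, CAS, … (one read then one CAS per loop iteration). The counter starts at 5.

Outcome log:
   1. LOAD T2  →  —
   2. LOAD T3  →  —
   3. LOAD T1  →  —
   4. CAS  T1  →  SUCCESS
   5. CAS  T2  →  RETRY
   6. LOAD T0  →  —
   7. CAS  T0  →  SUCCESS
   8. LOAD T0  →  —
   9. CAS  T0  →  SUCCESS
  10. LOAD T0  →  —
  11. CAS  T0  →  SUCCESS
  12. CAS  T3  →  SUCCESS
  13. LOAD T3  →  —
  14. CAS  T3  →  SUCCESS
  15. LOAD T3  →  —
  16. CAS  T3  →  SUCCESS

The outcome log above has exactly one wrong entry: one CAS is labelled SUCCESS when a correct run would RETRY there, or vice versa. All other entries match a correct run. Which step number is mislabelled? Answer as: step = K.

step = 12

Correct run:
#1 T2 reads 5
#2 T3 reads 5
#3 T1 reads 5
#4 T1 CAS(5→6) writes; counter now 6
#5 T2 CAS(5→6) fails; counter now 6
#6 T0 reads 6
#7 T0 CAS(6→7) writes; counter now 7
#8 T0 reads 7
#9 T0 CAS(7→8) writes; counter now 8
#10 T0 reads 8
#11 T0 CAS(8→9) writes; counter now 9
#12 T3 CAS(5→6) fails; counter now 9
#13 T3 reads 9
#14 T3 CAS(9→10) writes; counter now 10
#15 T3 reads 10
#16 T3 CAS(10→11) writes; counter now 11
Log disagrees first at step 12.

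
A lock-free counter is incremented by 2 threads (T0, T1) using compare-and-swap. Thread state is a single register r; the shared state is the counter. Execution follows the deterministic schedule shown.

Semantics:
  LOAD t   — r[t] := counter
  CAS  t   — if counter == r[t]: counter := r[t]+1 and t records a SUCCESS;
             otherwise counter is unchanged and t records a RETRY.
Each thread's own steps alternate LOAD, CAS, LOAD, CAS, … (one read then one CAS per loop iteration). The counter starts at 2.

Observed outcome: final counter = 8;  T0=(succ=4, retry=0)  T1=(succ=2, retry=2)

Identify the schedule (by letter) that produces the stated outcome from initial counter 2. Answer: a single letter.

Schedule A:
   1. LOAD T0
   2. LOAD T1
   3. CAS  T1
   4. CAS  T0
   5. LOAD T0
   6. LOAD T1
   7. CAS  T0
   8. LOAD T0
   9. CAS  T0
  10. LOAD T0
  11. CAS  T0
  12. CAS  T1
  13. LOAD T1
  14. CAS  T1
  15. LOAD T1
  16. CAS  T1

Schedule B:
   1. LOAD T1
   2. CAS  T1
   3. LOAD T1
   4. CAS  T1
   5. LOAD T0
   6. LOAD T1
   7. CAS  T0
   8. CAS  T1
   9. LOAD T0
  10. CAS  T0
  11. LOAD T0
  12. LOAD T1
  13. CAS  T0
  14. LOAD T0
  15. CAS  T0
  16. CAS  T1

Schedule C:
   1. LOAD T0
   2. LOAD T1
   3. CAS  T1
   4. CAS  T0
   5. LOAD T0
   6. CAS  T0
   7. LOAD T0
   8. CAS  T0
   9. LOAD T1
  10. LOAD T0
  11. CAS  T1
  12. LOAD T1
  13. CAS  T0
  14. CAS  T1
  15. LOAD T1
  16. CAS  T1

B

Simulating candidate B:
#1 T1 reads 2
#2 T1 CAS(2→3) writes; counter now 3
#3 T1 reads 3
#4 T1 CAS(3→4) writes; counter now 4
#5 T0 reads 4
#6 T1 reads 4
#7 T0 CAS(4→5) writes; counter now 5
#8 T1 CAS(4→5) fails; counter now 5
#9 T0 reads 5
#10 T0 CAS(5→6) writes; counter now 6
#11 T0 reads 6
#12 T1 reads 6
#13 T0 CAS(6→7) writes; counter now 7
#14 T0 reads 7
#15 T0 CAS(7→8) writes; counter now 8
#16 T1 CAS(6→7) fails; counter now 8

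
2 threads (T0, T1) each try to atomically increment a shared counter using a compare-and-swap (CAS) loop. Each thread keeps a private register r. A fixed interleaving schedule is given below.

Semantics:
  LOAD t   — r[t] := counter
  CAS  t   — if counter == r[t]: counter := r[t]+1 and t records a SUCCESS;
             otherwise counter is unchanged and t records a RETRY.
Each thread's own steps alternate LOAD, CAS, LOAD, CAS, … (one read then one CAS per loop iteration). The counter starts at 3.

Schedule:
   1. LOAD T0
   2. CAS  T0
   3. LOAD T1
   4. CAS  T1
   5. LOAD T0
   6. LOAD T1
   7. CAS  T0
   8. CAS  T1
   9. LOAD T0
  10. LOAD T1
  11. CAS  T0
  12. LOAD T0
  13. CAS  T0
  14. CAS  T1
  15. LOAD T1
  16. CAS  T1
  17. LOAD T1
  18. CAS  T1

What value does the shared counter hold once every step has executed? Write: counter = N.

counter = 10

   1) LOAD T0:  M=3  r_T0=3
   2) CAS  T0:  M=4  r_T0=3 ✓
   3) LOAD T1:  M=4  r_T1=4
   4) CAS  T1:  M=5  r_T1=4 ✓
   5) LOAD T0:  M=5  r_T0=5
   6) LOAD T1:  M=5  r_T1=5
   7) CAS  T0:  M=6  r_T0=5 ✓
   8) CAS  T1:  M=6  r_T1=5 ✗
   9) LOAD T0:  M=6  r_T0=6
  10) LOAD T1:  M=6  r_T1=6
  11) CAS  T0:  M=7  r_T0=6 ✓
  12) LOAD T0:  M=7  r_T0=7
  13) CAS  T0:  M=8  r_T0=7 ✓
  14) CAS  T1:  M=8  r_T1=6 ✗
  15) LOAD T1:  M=8  r_T1=8
  16) CAS  T1:  M=9  r_T1=8 ✓
  17) LOAD T1:  M=9  r_T1=9
  18) CAS  T1:  M=10  r_T1=9 ✓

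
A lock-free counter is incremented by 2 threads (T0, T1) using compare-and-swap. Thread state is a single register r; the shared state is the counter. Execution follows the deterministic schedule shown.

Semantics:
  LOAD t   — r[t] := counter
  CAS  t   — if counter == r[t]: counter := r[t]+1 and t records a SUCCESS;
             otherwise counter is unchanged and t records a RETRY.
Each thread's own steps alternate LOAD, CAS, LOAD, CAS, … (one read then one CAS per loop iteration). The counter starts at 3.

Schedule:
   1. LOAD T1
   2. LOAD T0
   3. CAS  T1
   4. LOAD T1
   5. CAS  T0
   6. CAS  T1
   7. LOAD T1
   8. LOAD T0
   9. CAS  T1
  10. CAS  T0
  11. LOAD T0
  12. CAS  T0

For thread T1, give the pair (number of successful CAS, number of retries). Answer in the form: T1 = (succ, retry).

T1 = (3, 0)

[1] T1.load  rd  (counter 3, T1.r 3)
[2] T0.load  rd  (counter 3, T0.r 3)
[3] T1.cas  hit  (counter 4, T1.r 3)
[4] T1.load  rd  (counter 4, T1.r 4)
[5] T0.cas  miss  (counter 4, T0.r 3)
[6] T1.cas  hit  (counter 5, T1.r 4)
[7] T1.load  rd  (counter 5, T1.r 5)
[8] T0.load  rd  (counter 5, T0.r 5)
[9] T1.cas  hit  (counter 6, T1.r 5)
[10] T0.cas  miss  (counter 6, T0.r 5)
[11] T0.load  rd  (counter 6, T0.r 6)
[12] T0.cas  hit  (counter 7, T0.r 6)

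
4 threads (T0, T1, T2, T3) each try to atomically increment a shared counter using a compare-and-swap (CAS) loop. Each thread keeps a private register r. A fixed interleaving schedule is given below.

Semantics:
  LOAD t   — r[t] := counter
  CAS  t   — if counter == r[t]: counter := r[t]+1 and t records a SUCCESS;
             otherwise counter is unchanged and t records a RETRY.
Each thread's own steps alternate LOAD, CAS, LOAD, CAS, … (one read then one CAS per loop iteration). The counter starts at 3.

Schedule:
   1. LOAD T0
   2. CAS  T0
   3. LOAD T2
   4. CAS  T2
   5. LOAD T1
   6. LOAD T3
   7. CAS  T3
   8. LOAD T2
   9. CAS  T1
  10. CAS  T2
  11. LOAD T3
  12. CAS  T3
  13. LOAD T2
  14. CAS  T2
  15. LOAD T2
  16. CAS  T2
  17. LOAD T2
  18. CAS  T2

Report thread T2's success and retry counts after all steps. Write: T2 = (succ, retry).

T2 = (5, 0)

step 1: T0 LOAD ⇒ load; ctr=3 reg=3
step 2: T0 CAS ⇒ ok; ctr=4 reg=3
step 3: T2 LOAD ⇒ load; ctr=4 reg=4
step 4: T2 CAS ⇒ ok; ctr=5 reg=4
step 5: T1 LOAD ⇒ load; ctr=5 reg=5
step 6: T3 LOAD ⇒ load; ctr=5 reg=5
step 7: T3 CAS ⇒ ok; ctr=6 reg=5
step 8: T2 LOAD ⇒ load; ctr=6 reg=6
step 9: T1 CAS ⇒ retry; ctr=6 reg=5
step 10: T2 CAS ⇒ ok; ctr=7 reg=6
step 11: T3 LOAD ⇒ load; ctr=7 reg=7
step 12: T3 CAS ⇒ ok; ctr=8 reg=7
step 13: T2 LOAD ⇒ load; ctr=8 reg=8
step 14: T2 CAS ⇒ ok; ctr=9 reg=8
step 15: T2 LOAD ⇒ load; ctr=9 reg=9
step 16: T2 CAS ⇒ ok; ctr=10 reg=9
step 17: T2 LOAD ⇒ load; ctr=10 reg=10
step 18: T2 CAS ⇒ ok; ctr=11 reg=10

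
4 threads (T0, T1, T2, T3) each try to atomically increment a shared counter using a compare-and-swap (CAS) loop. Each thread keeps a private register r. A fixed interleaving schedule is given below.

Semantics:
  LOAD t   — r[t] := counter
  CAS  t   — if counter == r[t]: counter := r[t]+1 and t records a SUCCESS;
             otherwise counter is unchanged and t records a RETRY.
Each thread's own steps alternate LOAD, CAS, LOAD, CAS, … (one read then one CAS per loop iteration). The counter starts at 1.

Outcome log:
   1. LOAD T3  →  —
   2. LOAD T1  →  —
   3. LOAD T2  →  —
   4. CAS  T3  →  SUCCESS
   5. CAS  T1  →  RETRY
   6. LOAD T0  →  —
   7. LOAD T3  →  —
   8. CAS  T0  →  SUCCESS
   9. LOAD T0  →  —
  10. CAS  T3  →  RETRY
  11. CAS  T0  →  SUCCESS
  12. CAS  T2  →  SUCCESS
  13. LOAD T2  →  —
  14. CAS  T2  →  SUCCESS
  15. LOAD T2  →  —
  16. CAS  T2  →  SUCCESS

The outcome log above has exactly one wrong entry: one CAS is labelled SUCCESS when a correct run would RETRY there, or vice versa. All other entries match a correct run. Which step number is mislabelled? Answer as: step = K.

step = 12

Re-executing:
#1 T3 reads 1
#2 T1 reads 1
#3 T2 reads 1
#4 T3 CAS(1→2) writes; counter now 2
#5 T1 CAS(1→2) fails; counter now 2
#6 T0 reads 2
#7 T3 reads 2
#8 T0 CAS(2→3) writes; counter now 3
#9 T0 reads 3
#10 T3 CAS(2→3) fails; counter now 3
#11 T0 CAS(3→4) writes; counter now 4
#12 T2 CAS(1→2) fails; counter now 4
#13 T2 reads 4
#14 T2 CAS(4→5) writes; counter now 5
#15 T2 reads 5
#16 T2 CAS(5→6) writes; counter now 6
Mismatch at 12.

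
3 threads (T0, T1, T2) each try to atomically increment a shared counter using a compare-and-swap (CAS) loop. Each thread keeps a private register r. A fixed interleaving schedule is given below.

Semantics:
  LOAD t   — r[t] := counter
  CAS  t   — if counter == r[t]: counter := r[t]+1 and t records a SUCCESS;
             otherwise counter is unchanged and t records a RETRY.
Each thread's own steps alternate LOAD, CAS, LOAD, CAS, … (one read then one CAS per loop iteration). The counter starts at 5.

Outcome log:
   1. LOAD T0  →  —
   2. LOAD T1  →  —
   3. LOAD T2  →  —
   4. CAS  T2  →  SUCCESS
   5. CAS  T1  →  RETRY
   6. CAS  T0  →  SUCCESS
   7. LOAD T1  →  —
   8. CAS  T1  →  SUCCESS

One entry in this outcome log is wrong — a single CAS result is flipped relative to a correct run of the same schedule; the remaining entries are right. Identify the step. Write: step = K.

Correct run:
[1] T0.load  rd  (counter 5, T0.r 5)
[2] T1.load  rd  (counter 5, T1.r 5)
[3] T2.load  rd  (counter 5, T2.r 5)
[4] T2.cas  hit  (counter 6, T2.r 5)
[5] T1.cas  miss  (counter 6, T1.r 5)
[6] T0.cas  miss  (counter 6, T0.r 5)
[7] T1.load  rd  (counter 6, T1.r 6)
[8] T1.cas  hit  (counter 7, T1.r 6)
Log disagrees first at step 6.

step = 6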